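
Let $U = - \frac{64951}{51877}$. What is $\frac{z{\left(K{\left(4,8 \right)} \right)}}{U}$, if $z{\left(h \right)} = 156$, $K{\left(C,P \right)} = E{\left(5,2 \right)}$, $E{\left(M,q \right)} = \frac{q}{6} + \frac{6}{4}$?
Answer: $- \frac{8092812}{64951} \approx -124.6$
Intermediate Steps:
$U = - \frac{64951}{51877}$ ($U = \left(-64951\right) \frac{1}{51877} = - \frac{64951}{51877} \approx -1.252$)
$E{\left(M,q \right)} = \frac{3}{2} + \frac{q}{6}$ ($E{\left(M,q \right)} = q \frac{1}{6} + 6 \cdot \frac{1}{4} = \frac{q}{6} + \frac{3}{2} = \frac{3}{2} + \frac{q}{6}$)
$K{\left(C,P \right)} = \frac{11}{6}$ ($K{\left(C,P \right)} = \frac{3}{2} + \frac{1}{6} \cdot 2 = \frac{3}{2} + \frac{1}{3} = \frac{11}{6}$)
$\frac{z{\left(K{\left(4,8 \right)} \right)}}{U} = \frac{156}{- \frac{64951}{51877}} = 156 \left(- \frac{51877}{64951}\right) = - \frac{8092812}{64951}$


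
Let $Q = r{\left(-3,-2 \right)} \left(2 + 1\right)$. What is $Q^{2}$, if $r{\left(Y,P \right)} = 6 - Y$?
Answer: $729$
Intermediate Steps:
$Q = 27$ ($Q = \left(6 - -3\right) \left(2 + 1\right) = \left(6 + 3\right) 3 = 9 \cdot 3 = 27$)
$Q^{2} = 27^{2} = 729$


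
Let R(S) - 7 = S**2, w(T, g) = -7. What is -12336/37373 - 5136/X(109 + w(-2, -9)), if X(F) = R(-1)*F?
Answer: -4208623/635341 ≈ -6.6242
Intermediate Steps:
R(S) = 7 + S**2
X(F) = 8*F (X(F) = (7 + (-1)**2)*F = (7 + 1)*F = 8*F)
-12336/37373 - 5136/X(109 + w(-2, -9)) = -12336/37373 - 5136*1/(8*(109 - 7)) = -12336*1/37373 - 5136/(8*102) = -12336/37373 - 5136/816 = -12336/37373 - 5136*1/816 = -12336/37373 - 107/17 = -4208623/635341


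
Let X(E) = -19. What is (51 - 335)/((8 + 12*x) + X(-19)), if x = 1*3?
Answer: -284/25 ≈ -11.360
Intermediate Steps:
x = 3
(51 - 335)/((8 + 12*x) + X(-19)) = (51 - 335)/((8 + 12*3) - 19) = -284/((8 + 36) - 19) = -284/(44 - 19) = -284/25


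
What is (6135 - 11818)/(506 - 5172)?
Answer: 5683/4666 ≈ 1.2180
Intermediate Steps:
(6135 - 11818)/(506 - 5172) = -5683/(-4666) = -5683*(-1/4666) = 5683/4666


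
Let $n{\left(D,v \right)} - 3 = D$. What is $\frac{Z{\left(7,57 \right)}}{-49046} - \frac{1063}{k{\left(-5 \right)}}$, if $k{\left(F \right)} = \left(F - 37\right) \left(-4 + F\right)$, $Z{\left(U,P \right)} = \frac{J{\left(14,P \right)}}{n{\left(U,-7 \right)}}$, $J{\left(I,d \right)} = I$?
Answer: $- \frac{65170534}{23174235} \approx -2.8122$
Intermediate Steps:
$n{\left(D,v \right)} = 3 + D$
$Z{\left(U,P \right)} = \frac{14}{3 + U}$
$k{\left(F \right)} = \left(-37 + F\right) \left(-4 + F\right)$
$\frac{Z{\left(7,57 \right)}}{-49046} - \frac{1063}{k{\left(-5 \right)}} = \frac{14 \frac{1}{3 + 7}}{-49046} - \frac{1063}{148 + \left(-5\right)^{2} - -205} = \frac{14}{10} \left(- \frac{1}{49046}\right) - \frac{1063}{148 + 25 + 205} = 14 \cdot \frac{1}{10} \left(- \frac{1}{49046}\right) - \frac{1063}{378} = \frac{7}{5} \left(- \frac{1}{49046}\right) - \frac{1063}{378} = - \frac{7}{245230} - \frac{1063}{378} = - \frac{65170534}{23174235}$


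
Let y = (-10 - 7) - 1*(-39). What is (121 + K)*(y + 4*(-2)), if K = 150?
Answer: 3794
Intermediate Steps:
y = 22 (y = -17 + 39 = 22)
(121 + K)*(y + 4*(-2)) = (121 + 150)*(22 + 4*(-2)) = 271*(22 - 8) = 271*14 = 3794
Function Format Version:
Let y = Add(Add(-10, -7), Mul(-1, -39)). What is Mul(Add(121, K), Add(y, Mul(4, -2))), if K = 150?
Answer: 3794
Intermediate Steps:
y = 22 (y = Add(-17, 39) = 22)
Mul(Add(121, K), Add(y, Mul(4, -2))) = Mul(Add(121, 150), Add(22, Mul(4, -2))) = Mul(271, Add(22, -8)) = Mul(271, 14) = 3794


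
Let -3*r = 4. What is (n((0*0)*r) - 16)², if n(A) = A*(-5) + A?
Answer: 256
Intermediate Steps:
r = -4/3 (r = -⅓*4 = -4/3 ≈ -1.3333)
n(A) = -4*A (n(A) = -5*A + A = -4*A)
(n((0*0)*r) - 16)² = (-4*0*0*(-4)/3 - 16)² = (-0*(-4)/3 - 16)² = (-4*0 - 16)² = (0 - 16)² = (-16)² = 256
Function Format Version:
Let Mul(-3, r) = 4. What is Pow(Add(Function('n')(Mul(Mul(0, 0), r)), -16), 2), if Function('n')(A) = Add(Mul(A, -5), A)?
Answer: 256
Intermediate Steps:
r = Rational(-4, 3) (r = Mul(Rational(-1, 3), 4) = Rational(-4, 3) ≈ -1.3333)
Function('n')(A) = Mul(-4, A) (Function('n')(A) = Add(Mul(-5, A), A) = Mul(-4, A))
Pow(Add(Function('n')(Mul(Mul(0, 0), r)), -16), 2) = Pow(Add(Mul(-4, Mul(Mul(0, 0), Rational(-4, 3))), -16), 2) = Pow(Add(Mul(-4, Mul(0, Rational(-4, 3))), -16), 2) = Pow(Add(Mul(-4, 0), -16), 2) = Pow(Add(0, -16), 2) = Pow(-16, 2) = 256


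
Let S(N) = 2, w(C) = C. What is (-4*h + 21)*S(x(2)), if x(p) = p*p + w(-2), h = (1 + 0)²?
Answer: 34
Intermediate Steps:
h = 1 (h = 1² = 1)
x(p) = -2 + p² (x(p) = p*p - 2 = p² - 2 = -2 + p²)
(-4*h + 21)*S(x(2)) = (-4*1 + 21)*2 = (-4 + 21)*2 = 17*2 = 34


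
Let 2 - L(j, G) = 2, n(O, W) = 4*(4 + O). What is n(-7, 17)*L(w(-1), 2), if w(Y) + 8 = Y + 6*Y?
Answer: 0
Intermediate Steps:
w(Y) = -8 + 7*Y (w(Y) = -8 + (Y + 6*Y) = -8 + 7*Y)
n(O, W) = 16 + 4*O
L(j, G) = 0 (L(j, G) = 2 - 1*2 = 2 - 2 = 0)
n(-7, 17)*L(w(-1), 2) = (16 + 4*(-7))*0 = (16 - 28)*0 = -12*0 = 0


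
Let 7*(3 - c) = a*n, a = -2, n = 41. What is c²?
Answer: 10609/49 ≈ 216.51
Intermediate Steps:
c = 103/7 (c = 3 - (-2)*41/7 = 3 - ⅐*(-82) = 3 + 82/7 = 103/7 ≈ 14.714)
c² = (103/7)² = 10609/49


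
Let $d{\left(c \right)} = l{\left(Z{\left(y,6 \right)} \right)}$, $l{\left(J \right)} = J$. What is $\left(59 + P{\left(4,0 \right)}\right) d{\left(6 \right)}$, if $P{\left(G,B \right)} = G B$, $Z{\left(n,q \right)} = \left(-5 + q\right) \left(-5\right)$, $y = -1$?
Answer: $-295$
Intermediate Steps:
$Z{\left(n,q \right)} = 25 - 5 q$
$P{\left(G,B \right)} = B G$
$d{\left(c \right)} = -5$ ($d{\left(c \right)} = 25 - 30 = -5$)
$\left(59 + P{\left(4,0 \right)}\right) d{\left(6 \right)} = \left(59 + 0 \cdot 4\right) \left(-5\right) = \left(59 + 0\right) \left(-5\right) = 59 \left(-5\right) = -295$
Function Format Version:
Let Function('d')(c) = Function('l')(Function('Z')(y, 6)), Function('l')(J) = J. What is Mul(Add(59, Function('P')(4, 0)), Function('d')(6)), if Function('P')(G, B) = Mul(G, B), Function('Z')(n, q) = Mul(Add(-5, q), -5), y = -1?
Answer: -295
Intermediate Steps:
Function('Z')(n, q) = Add(25, Mul(-5, q))
Function('P')(G, B) = Mul(B, G)
Function('d')(c) = -5 (Function('d')(c) = Add(25, Mul(-5, 6)) = Add(25, -30) = -5)
Mul(Add(59, Function('P')(4, 0)), Function('d')(6)) = Mul(Add(59, Mul(0, 4)), -5) = Mul(Add(59, 0), -5) = Mul(59, -5) = -295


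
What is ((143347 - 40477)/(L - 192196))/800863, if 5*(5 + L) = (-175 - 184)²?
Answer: -257175/333208661506 ≈ -7.7181e-7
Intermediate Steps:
L = 128856/5 (L = -5 + (-175 - 184)²/5 = -5 + (⅕)*(-359)² = -5 + (⅕)*128881 = -5 + 128881/5 = 128856/5 ≈ 25771.)
((143347 - 40477)/(L - 192196))/800863 = ((143347 - 40477)/(128856/5 - 192196))/800863 = (102870/(-832124/5))*(1/800863) = (102870*(-5/832124))*(1/800863) = -257175/416062*1/800863 = -257175/333208661506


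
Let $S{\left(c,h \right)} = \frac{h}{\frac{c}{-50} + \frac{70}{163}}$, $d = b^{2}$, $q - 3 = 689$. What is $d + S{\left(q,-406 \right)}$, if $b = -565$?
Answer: $\frac{8723331125}{27324} \approx 3.1926 \cdot 10^{5}$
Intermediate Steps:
$q = 692$ ($q = 3 + 689 = 692$)
$d = 319225$ ($d = \left(-565\right)^{2} = 319225$)
$S{\left(c,h \right)} = \frac{h}{\frac{70}{163} - \frac{c}{50}}$ ($S{\left(c,h \right)} = \frac{h}{c \left(- \frac{1}{50}\right) + 70 \cdot \frac{1}{163}} = \frac{h}{- \frac{c}{50} + \frac{70}{163}} = \frac{h}{\frac{70}{163} - \frac{c}{50}}$)
$d + S{\left(q,-406 \right)} = 319225 - - \frac{3308900}{-3500 + 163 \cdot 692} = 319225 - - \frac{3308900}{-3500 + 112796} = 319225 - - \frac{3308900}{109296} = 319225 - \left(-3308900\right) \frac{1}{109296} = 319225 + \frac{827225}{27324} = \frac{8723331125}{27324}$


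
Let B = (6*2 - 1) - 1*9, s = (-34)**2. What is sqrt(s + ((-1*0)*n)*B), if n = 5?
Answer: 34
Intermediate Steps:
s = 1156
B = 2 (B = (12 - 1) - 9 = 11 - 9 = 2)
sqrt(s + ((-1*0)*n)*B) = sqrt(1156 + (-1*0*5)*2) = sqrt(1156 + (0*5)*2) = sqrt(1156 + 0*2) = sqrt(1156 + 0) = sqrt(1156) = 34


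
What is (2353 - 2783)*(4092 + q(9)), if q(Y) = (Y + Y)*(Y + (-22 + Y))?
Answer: -1728600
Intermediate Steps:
q(Y) = 2*Y*(-22 + 2*Y) (q(Y) = (2*Y)*(-22 + 2*Y) = 2*Y*(-22 + 2*Y))
(2353 - 2783)*(4092 + q(9)) = (2353 - 2783)*(4092 + 4*9*(-11 + 9)) = -430*(4092 + 4*9*(-2)) = -430*(4092 - 72) = -430*4020 = -1728600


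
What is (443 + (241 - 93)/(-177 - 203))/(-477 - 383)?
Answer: -10512/20425 ≈ -0.51466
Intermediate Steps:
(443 + (241 - 93)/(-177 - 203))/(-477 - 383) = (443 + 148/(-380))/(-860) = (443 + 148*(-1/380))*(-1/860) = (443 - 37/95)*(-1/860) = (42048/95)*(-1/860) = -10512/20425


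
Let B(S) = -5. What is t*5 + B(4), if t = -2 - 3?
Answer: -30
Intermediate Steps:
t = -5
t*5 + B(4) = -5*5 - 5 = -25 - 5 = -30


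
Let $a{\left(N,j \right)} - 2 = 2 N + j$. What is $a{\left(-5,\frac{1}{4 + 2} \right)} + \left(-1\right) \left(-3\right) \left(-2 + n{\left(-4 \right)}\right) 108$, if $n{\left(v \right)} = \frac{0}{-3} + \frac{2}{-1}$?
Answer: $- \frac{7823}{6} \approx -1303.8$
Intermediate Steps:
$n{\left(v \right)} = -2$ ($n{\left(v \right)} = 0 \left(- \frac{1}{3}\right) + 2 \left(-1\right) = 0 - 2 = -2$)
$a{\left(N,j \right)} = 2 + j + 2 N$ ($a{\left(N,j \right)} = 2 + \left(2 N + j\right) = 2 + \left(j + 2 N\right) = 2 + j + 2 N$)
$a{\left(-5,\frac{1}{4 + 2} \right)} + \left(-1\right) \left(-3\right) \left(-2 + n{\left(-4 \right)}\right) 108 = \left(2 + \frac{1}{4 + 2} + 2 \left(-5\right)\right) + \left(-1\right) \left(-3\right) \left(-2 - 2\right) 108 = \left(2 + \frac{1}{6} - 10\right) + 3 \left(-4\right) 108 = \left(2 + \frac{1}{6} - 10\right) - 1296 = - \frac{47}{6} - 1296 = - \frac{7823}{6}$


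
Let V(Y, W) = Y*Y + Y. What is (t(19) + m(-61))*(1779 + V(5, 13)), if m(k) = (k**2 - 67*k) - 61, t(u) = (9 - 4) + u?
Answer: 14057739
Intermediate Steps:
t(u) = 5 + u
V(Y, W) = Y + Y**2 (V(Y, W) = Y**2 + Y = Y + Y**2)
m(k) = -61 + k**2 - 67*k
(t(19) + m(-61))*(1779 + V(5, 13)) = ((5 + 19) + (-61 + (-61)**2 - 67*(-61)))*(1779 + 5*(1 + 5)) = (24 + (-61 + 3721 + 4087))*(1779 + 5*6) = (24 + 7747)*(1779 + 30) = 7771*1809 = 14057739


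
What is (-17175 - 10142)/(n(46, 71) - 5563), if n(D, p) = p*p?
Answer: 27317/522 ≈ 52.331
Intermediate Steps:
n(D, p) = p²
(-17175 - 10142)/(n(46, 71) - 5563) = (-17175 - 10142)/(71² - 5563) = -27317/(5041 - 5563) = -27317/(-522) = -27317*(-1/522) = 27317/522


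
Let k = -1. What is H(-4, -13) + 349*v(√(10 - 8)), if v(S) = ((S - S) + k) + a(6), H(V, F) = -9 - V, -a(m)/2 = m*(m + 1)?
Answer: -29670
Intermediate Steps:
a(m) = -2*m*(1 + m) (a(m) = -2*m*(m + 1) = -2*m*(1 + m))
v(S) = -85 (v(S) = ((S - S) - 1) - 2*6*(1 + 6) = (0 - 1) - 2*6*7 = -1 - 84 = -85)
H(-4, -13) + 349*v(√(10 - 8)) = (-9 - 1*(-4)) + 349*(-85) = (-9 + 4) - 29665 = -5 - 29665 = -29670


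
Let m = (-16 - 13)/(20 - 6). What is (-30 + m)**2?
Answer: 201601/196 ≈ 1028.6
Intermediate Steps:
m = -29/14 ≈ -2.0714
(-30 + m)**2 = (-30 - 29/14)**2 = (-449/14)**2 = 201601/196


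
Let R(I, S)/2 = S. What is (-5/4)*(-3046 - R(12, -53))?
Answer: 3675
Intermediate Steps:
R(I, S) = 2*S
(-5/4)*(-3046 - R(12, -53)) = (-5/4)*(-3046 - 2*(-53)) = (-5*1/4)*(-3046 - 1*(-106)) = -5*(-3046 + 106)/4 = -5/4*(-2940) = 3675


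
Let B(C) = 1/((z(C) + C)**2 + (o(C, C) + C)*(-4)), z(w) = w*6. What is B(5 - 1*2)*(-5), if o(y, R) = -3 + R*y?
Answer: -1/81 ≈ -0.012346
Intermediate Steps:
z(w) = 6*w
B(C) = 1/(12 - 4*C + 45*C**2) (B(C) = 1/((6*C + C)**2 + ((-3 + C*C) + C)*(-4)) = 1/((7*C)**2 + ((-3 + C**2) + C)*(-4)) = 1/(49*C**2 + (-3 + C + C**2)*(-4)) = 1/(49*C**2 + (12 - 4*C - 4*C**2)) = 1/(12 - 4*C + 45*C**2))
B(5 - 1*2)*(-5) = -5/(12 - 4*(5 - 1*2) + 45*(5 - 1*2)**2) = -5/(12 - 4*(5 - 2) + 45*(5 - 2)**2) = -5/(12 - 4*3 + 45*3**2) = -5/(12 - 12 + 45*9) = -5/(12 - 12 + 405) = -5/405 = (1/405)*(-5) = -1/81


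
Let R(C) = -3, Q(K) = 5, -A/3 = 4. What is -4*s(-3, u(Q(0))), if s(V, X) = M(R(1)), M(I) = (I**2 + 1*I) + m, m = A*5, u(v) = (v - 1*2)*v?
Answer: 216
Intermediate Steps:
A = -12 (A = -3*4 = -12)
u(v) = v*(-2 + v) (u(v) = (v - 2)*v = (-2 + v)*v = v*(-2 + v))
m = -60 (m = -12*5 = -60)
M(I) = -60 + I + I**2 (M(I) = (I**2 + 1*I) - 60 = (I**2 + I) - 60 = (I + I**2) - 60 = -60 + I + I**2)
s(V, X) = -54 (s(V, X) = -60 - 3 + (-3)**2 = -60 - 3 + 9 = -54)
-4*s(-3, u(Q(0))) = -4*(-54) = 216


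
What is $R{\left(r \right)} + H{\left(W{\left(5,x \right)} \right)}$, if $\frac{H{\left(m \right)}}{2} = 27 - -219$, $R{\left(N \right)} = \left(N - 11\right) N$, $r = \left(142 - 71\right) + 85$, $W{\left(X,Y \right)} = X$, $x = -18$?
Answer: $23112$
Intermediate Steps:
$r = 156$ ($r = 71 + 85 = 156$)
$R{\left(N \right)} = N \left(-11 + N\right)$ ($R{\left(N \right)} = \left(-11 + N\right) N = N \left(-11 + N\right)$)
$H{\left(m \right)} = 492$ ($H{\left(m \right)} = 2 \left(27 - -219\right) = 2 \left(27 + 219\right) = 2 \cdot 246 = 492$)
$R{\left(r \right)} + H{\left(W{\left(5,x \right)} \right)} = 156 \left(-11 + 156\right) + 492 = 156 \cdot 145 + 492 = 22620 + 492 = 23112$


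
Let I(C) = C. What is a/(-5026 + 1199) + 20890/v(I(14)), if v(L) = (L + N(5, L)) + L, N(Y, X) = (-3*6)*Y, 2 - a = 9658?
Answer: -39673679/118637 ≈ -334.41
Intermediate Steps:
a = -9656 (a = 2 - 1*9658 = 2 - 9658 = -9656)
N(Y, X) = -18*Y
v(L) = -90 + 2*L (v(L) = (L - 18*5) + L = (L - 90) + L = (-90 + L) + L = -90 + 2*L)
a/(-5026 + 1199) + 20890/v(I(14)) = -9656/(-5026 + 1199) + 20890/(-90 + 2*14) = -9656/(-3827) + 20890/(-90 + 28) = -9656*(-1/3827) + 20890/(-62) = 9656/3827 + 20890*(-1/62) = 9656/3827 - 10445/31 = -39673679/118637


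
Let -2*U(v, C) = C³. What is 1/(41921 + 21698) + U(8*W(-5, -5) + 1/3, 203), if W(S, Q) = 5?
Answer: -532200100311/127238 ≈ -4.1827e+6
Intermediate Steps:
U(v, C) = -C³/2
1/(41921 + 21698) + U(8*W(-5, -5) + 1/3, 203) = 1/(41921 + 21698) - ½*203³ = 1/63619 - ½*8365427 = 1/63619 - 8365427/2 = -532200100311/127238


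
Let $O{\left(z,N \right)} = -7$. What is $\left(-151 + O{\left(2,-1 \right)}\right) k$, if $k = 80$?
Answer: $-12640$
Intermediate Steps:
$\left(-151 + O{\left(2,-1 \right)}\right) k = \left(-151 - 7\right) 80 = \left(-158\right) 80 = -12640$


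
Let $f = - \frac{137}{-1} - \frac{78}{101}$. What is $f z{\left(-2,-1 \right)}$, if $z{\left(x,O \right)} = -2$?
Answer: $- \frac{27518}{101} \approx -272.46$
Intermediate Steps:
$f = \frac{13759}{101}$ ($f = \left(-137\right) \left(-1\right) - \frac{78}{101} = 137 - \frac{78}{101} = \frac{13759}{101} \approx 136.23$)
$f z{\left(-2,-1 \right)} = \frac{13759}{101} \left(-2\right) = - \frac{27518}{101}$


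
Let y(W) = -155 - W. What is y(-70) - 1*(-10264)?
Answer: 10179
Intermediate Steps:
y(-70) - 1*(-10264) = (-155 - 1*(-70)) - 1*(-10264) = (-155 + 70) + 10264 = -85 + 10264 = 10179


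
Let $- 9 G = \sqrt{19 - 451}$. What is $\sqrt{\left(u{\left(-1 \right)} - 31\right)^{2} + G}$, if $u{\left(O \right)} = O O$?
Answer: $\frac{2 \sqrt{2025 - 3 i \sqrt{3}}}{3} \approx 30.0 - 0.03849 i$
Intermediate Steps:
$u{\left(O \right)} = O^{2}$
$G = - \frac{4 i \sqrt{3}}{3}$ ($G = - \frac{\sqrt{19 - 451}}{9} = - \frac{\sqrt{-432}}{9} = - \frac{12 i \sqrt{3}}{9} = - \frac{4 i \sqrt{3}}{3} \approx - 2.3094 i$)
$\sqrt{\left(u{\left(-1 \right)} - 31\right)^{2} + G} = \sqrt{\left(\left(-1\right)^{2} - 31\right)^{2} - \frac{4 i \sqrt{3}}{3}} = \sqrt{\left(1 - 31\right)^{2} - \frac{4 i \sqrt{3}}{3}} = \sqrt{\left(-30\right)^{2} - \frac{4 i \sqrt{3}}{3}} = \sqrt{900 - \frac{4 i \sqrt{3}}{3}}$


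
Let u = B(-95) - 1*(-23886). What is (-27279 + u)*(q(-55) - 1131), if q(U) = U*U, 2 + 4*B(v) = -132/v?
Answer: -610529953/95 ≈ -6.4266e+6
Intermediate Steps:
B(v) = -½ - 33/v (B(v) = -½ + (-132/v)/4 = -½ - 33/v)
q(U) = U²
u = 4538311/190 (u = (½)*(-66 - 1*(-95))/(-95) - 1*(-23886) = (½)*(-1/95)*(-66 + 95) + 23886 = (½)*(-1/95)*29 + 23886 = -29/190 + 23886 = 4538311/190 ≈ 23886.)
(-27279 + u)*(q(-55) - 1131) = (-27279 + 4538311/190)*((-55)² - 1131) = -644699*(3025 - 1131)/190 = -644699/190*1894 = -610529953/95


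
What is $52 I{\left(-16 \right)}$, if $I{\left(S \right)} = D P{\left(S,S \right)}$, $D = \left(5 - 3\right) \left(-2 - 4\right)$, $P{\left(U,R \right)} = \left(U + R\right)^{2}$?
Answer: $-638976$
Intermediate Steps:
$P{\left(U,R \right)} = \left(R + U\right)^{2}$
$D = -12$ ($D = 2 \left(-6\right) = -12$)
$I{\left(S \right)} = - 48 S^{2}$ ($I{\left(S \right)} = - 12 \left(S + S\right)^{2} = - 12 \left(2 S\right)^{2} = - 12 \cdot 4 S^{2} = - 48 S^{2}$)
$52 I{\left(-16 \right)} = 52 \left(- 48 \left(-16\right)^{2}\right) = 52 \left(\left(-48\right) 256\right) = 52 \left(-12288\right) = -638976$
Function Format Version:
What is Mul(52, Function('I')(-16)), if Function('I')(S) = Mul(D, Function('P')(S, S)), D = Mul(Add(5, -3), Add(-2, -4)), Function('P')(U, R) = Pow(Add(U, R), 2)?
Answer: -638976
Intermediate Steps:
Function('P')(U, R) = Pow(Add(R, U), 2)
D = -12 (D = Mul(2, -6) = -12)
Function('I')(S) = Mul(-48, Pow(S, 2)) (Function('I')(S) = Mul(-12, Pow(Add(S, S), 2)) = Mul(-12, Pow(Mul(2, S), 2)) = Mul(-12, Mul(4, Pow(S, 2))) = Mul(-48, Pow(S, 2)))
Mul(52, Function('I')(-16)) = Mul(52, Mul(-48, Pow(-16, 2))) = Mul(52, Mul(-48, 256)) = Mul(52, -12288) = -638976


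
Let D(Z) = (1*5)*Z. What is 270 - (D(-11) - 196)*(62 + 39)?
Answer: 25621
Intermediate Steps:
D(Z) = 5*Z
270 - (D(-11) - 196)*(62 + 39) = 270 - (5*(-11) - 196)*(62 + 39) = 270 - (-55 - 196)*101 = 270 - (-251)*101 = 270 - 1*(-25351) = 270 + 25351 = 25621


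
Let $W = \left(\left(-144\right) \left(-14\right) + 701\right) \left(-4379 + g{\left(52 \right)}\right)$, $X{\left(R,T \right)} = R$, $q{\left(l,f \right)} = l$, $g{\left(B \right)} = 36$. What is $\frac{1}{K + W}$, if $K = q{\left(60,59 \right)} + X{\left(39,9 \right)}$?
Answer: $- \frac{1}{11799832} \approx -8.4747 \cdot 10^{-8}$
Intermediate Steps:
$W = -11799931$ ($W = \left(\left(-144\right) \left(-14\right) + 701\right) \left(-4379 + 36\right) = \left(2016 + 701\right) \left(-4343\right) = 2717 \left(-4343\right) = -11799931$)
$K = 99$ ($K = 60 + 39 = 99$)
$\frac{1}{K + W} = \frac{1}{99 - 11799931} = \frac{1}{-11799832} = - \frac{1}{11799832}$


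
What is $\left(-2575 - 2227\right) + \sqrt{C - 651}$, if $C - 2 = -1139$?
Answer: $-4802 + 2 i \sqrt{447} \approx -4802.0 + 42.285 i$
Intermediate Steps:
$C = -1137$ ($C = 2 - 1139 = -1137$)
$\left(-2575 - 2227\right) + \sqrt{C - 651} = \left(-2575 - 2227\right) + \sqrt{-1137 - 651} = \left(-2575 - 2227\right) + \sqrt{-1788} = \left(-2575 - 2227\right) + 2 i \sqrt{447} = -4802 + 2 i \sqrt{447}$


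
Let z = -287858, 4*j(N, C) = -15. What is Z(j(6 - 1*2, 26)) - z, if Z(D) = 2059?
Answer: 289917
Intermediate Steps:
j(N, C) = -15/4 (j(N, C) = (¼)*(-15) = -15/4)
Z(j(6 - 1*2, 26)) - z = 2059 - 1*(-287858) = 2059 + 287858 = 289917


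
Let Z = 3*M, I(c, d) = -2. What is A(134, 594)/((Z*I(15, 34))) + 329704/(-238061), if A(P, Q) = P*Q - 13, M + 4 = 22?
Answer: -18981216595/25710588 ≈ -738.26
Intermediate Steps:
M = 18 (M = -4 + 22 = 18)
A(P, Q) = -13 + P*Q
Z = 54 (Z = 3*18 = 54)
A(134, 594)/((Z*I(15, 34))) + 329704/(-238061) = (-13 + 134*594)/((54*(-2))) + 329704/(-238061) = (-13 + 79596)/(-108) + 329704*(-1/238061) = 79583*(-1/108) - 329704/238061 = -79583/108 - 329704/238061 = -18981216595/25710588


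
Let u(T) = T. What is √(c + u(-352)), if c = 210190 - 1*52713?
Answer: 5*√6285 ≈ 396.39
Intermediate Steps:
c = 157477 (c = 210190 - 52713 = 157477)
√(c + u(-352)) = √(157477 - 352) = √157125 = 5*√6285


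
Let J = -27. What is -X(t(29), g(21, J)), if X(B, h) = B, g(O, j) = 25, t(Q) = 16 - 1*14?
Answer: -2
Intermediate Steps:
t(Q) = 2 (t(Q) = 16 - 14 = 2)
-X(t(29), g(21, J)) = -1*2 = -2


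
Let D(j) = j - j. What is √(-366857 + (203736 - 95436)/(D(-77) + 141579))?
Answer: I*√817054594083093/47193 ≈ 605.69*I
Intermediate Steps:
D(j) = 0
√(-366857 + (203736 - 95436)/(D(-77) + 141579)) = √(-366857 + (203736 - 95436)/(0 + 141579)) = √(-366857 + 108300/141579) = √(-366857 + 108300*(1/141579)) = √(-366857 + 36100/47193) = √(-17313046301/47193) = I*√817054594083093/47193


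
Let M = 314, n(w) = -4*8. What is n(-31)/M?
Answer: -16/157 ≈ -0.10191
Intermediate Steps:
n(w) = -32
n(-31)/M = -32/314 = -32*1/314 = -16/157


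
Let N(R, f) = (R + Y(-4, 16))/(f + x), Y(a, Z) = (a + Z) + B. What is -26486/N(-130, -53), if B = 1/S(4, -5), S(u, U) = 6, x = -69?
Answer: -19387752/707 ≈ -27423.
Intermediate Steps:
B = ⅙ (B = 1/6 = ⅙ ≈ 0.16667)
Y(a, Z) = ⅙ + Z + a (Y(a, Z) = (a + Z) + ⅙ = (Z + a) + ⅙ = ⅙ + Z + a)
N(R, f) = (73/6 + R)/(-69 + f) (N(R, f) = (R + (⅙ + 16 - 4))/(f - 69) = (R + 73/6)/(-69 + f) = (73/6 + R)/(-69 + f))
-26486/N(-130, -53) = -26486*(-69 - 53)/(73/6 - 130) = -26486/(-707/6/(-122)) = -26486/((-1/122*(-707/6))) = -26486/707/732 = -26486*732/707 = -19387752/707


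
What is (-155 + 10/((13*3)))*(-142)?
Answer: 856970/39 ≈ 21974.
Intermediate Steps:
(-155 + 10/((13*3)))*(-142) = (-155 + 10/39)*(-142) = -6035/39*(-142) = 856970/39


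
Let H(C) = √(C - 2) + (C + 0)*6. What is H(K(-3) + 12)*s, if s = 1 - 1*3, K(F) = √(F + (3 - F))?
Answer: -144 - 12*√3 - 2*√(10 + √3) ≈ -171.64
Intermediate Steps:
K(F) = √3
H(C) = √(-2 + C) + 6*C (H(C) = √(-2 + C) + C*6 = √(-2 + C) + 6*C)
s = -2 (s = 1 - 3 = -2)
H(K(-3) + 12)*s = (√(-2 + (√3 + 12)) + 6*(√3 + 12))*(-2) = (√(-2 + (12 + √3)) + 6*(12 + √3))*(-2) = (√(10 + √3) + (72 + 6*√3))*(-2) = (72 + √(10 + √3) + 6*√3)*(-2) = -144 - 12*√3 - 2*√(10 + √3)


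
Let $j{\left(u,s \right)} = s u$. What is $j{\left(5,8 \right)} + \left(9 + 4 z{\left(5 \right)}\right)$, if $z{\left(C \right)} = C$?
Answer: $69$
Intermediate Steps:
$j{\left(5,8 \right)} + \left(9 + 4 z{\left(5 \right)}\right) = 8 \cdot 5 + \left(9 + 4 \cdot 5\right) = 40 + \left(9 + 20\right) = 40 + 29 = 69$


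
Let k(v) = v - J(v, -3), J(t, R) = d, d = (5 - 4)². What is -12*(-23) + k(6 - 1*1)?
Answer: 280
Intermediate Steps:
d = 1 (d = 1² = 1)
J(t, R) = 1
k(v) = -1 + v (k(v) = v - 1*1 = v - 1 = -1 + v)
-12*(-23) + k(6 - 1*1) = -12*(-23) + (-1 + (6 - 1*1)) = 276 + (-1 + (6 - 1)) = 276 + (-1 + 5) = 276 + 4 = 280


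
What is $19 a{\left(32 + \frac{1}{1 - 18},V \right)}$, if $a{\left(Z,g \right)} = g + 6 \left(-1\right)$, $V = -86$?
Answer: $-1748$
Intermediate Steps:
$a{\left(Z,g \right)} = -6 + g$ ($a{\left(Z,g \right)} = g - 6 = -6 + g$)
$19 a{\left(32 + \frac{1}{1 - 18},V \right)} = 19 \left(-6 - 86\right) = 19 \left(-92\right) = -1748$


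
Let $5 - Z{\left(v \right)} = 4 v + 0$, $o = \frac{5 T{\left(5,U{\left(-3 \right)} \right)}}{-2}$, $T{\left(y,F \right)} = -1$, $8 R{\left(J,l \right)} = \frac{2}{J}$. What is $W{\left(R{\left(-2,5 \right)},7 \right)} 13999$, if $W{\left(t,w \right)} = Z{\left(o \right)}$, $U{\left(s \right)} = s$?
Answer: $-69995$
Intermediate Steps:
$R{\left(J,l \right)} = \frac{1}{4 J}$ ($R{\left(J,l \right)} = \frac{2 \frac{1}{J}}{8} = \frac{1}{4 J}$)
$o = \frac{5}{2}$ ($o = \frac{5 \left(-1\right)}{-2} = \left(-5\right) \left(- \frac{1}{2}\right) = \frac{5}{2} \approx 2.5$)
$Z{\left(v \right)} = 5 - 4 v$ ($Z{\left(v \right)} = 5 - \left(4 v + 0\right) = 5 - 4 v$)
$W{\left(t,w \right)} = -5$ ($W{\left(t,w \right)} = 5 - 10 = -5$)
$W{\left(R{\left(-2,5 \right)},7 \right)} 13999 = \left(-5\right) 13999 = -69995$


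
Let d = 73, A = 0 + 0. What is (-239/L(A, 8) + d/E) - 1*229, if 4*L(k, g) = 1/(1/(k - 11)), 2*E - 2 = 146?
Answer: -114859/814 ≈ -141.10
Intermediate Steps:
E = 74 (E = 1 + (½)*146 = 1 + 73 = 74)
A = 0
L(k, g) = -11/4 + k/4 (L(k, g) = 1/(4*(1/(k - 11))) = 1/(4*(1/(-11 + k))) = (-11 + k)/4 = -11/4 + k/4)
(-239/L(A, 8) + d/E) - 1*229 = (-239/(-11/4 + (¼)*0) + 73/74) - 1*229 = (-239/(-11/4 + 0) + 73*(1/74)) - 229 = (-239/(-11/4) + 73/74) - 229 = (-239*(-4/11) + 73/74) - 229 = (956/11 + 73/74) - 229 = 71547/814 - 229 = -114859/814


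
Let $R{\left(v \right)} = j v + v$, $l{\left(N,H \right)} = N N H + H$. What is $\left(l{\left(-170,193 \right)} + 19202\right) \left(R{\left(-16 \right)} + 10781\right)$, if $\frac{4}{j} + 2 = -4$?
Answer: $\frac{180937290065}{3} \approx 6.0312 \cdot 10^{10}$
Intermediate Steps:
$j = - \frac{2}{3}$ ($j = \frac{4}{-2 - 4} = \frac{4}{-6} = 4 \left(- \frac{1}{6}\right) = - \frac{2}{3} \approx -0.66667$)
$l{\left(N,H \right)} = H + H N^{2}$ ($l{\left(N,H \right)} = N^{2} H + H = H N^{2} + H = H + H N^{2}$)
$R{\left(v \right)} = \frac{v}{3}$ ($R{\left(v \right)} = - \frac{2 v}{3} + v = \frac{v}{3}$)
$\left(l{\left(-170,193 \right)} + 19202\right) \left(R{\left(-16 \right)} + 10781\right) = \left(193 \left(1 + \left(-170\right)^{2}\right) + 19202\right) \left(\frac{1}{3} \left(-16\right) + 10781\right) = \left(193 \left(1 + 28900\right) + 19202\right) \left(- \frac{16}{3} + 10781\right) = \left(193 \cdot 28901 + 19202\right) \frac{32327}{3} = \left(5577893 + 19202\right) \frac{32327}{3} = 5597095 \cdot \frac{32327}{3} = \frac{180937290065}{3}$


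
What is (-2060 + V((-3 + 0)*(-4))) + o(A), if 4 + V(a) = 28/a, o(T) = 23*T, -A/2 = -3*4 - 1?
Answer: -4391/3 ≈ -1463.7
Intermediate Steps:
A = 26 (A = -2*(-3*4 - 1) = -2*(-12 - 1) = -2*(-13) = 26)
V(a) = -4 + 28/a
(-2060 + V((-3 + 0)*(-4))) + o(A) = (-2060 + (-4 + 28/(((-3 + 0)*(-4))))) + 23*26 = (-2060 + (-4 + 28/((-3*(-4))))) + 598 = (-2060 + (-4 + 28/12)) + 598 = (-2060 + (-4 + 28*(1/12))) + 598 = (-2060 + (-4 + 7/3)) + 598 = (-2060 - 5/3) + 598 = -6185/3 + 598 = -4391/3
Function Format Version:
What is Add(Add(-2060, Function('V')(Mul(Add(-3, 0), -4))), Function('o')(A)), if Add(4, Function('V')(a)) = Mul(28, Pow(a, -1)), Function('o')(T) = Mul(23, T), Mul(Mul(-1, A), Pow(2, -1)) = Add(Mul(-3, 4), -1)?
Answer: Rational(-4391, 3) ≈ -1463.7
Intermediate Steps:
A = 26 (A = Mul(-2, Add(Mul(-3, 4), -1)) = Mul(-2, Add(-12, -1)) = Mul(-2, -13) = 26)
Function('V')(a) = Add(-4, Mul(28, Pow(a, -1)))
Add(Add(-2060, Function('V')(Mul(Add(-3, 0), -4))), Function('o')(A)) = Add(Add(-2060, Add(-4, Mul(28, Pow(Mul(Add(-3, 0), -4), -1)))), Mul(23, 26)) = Add(Add(-2060, Add(-4, Mul(28, Pow(Mul(-3, -4), -1)))), 598) = Add(Add(-2060, Add(-4, Mul(28, Pow(12, -1)))), 598) = Add(Add(-2060, Add(-4, Mul(28, Rational(1, 12)))), 598) = Add(Add(-2060, Add(-4, Rational(7, 3))), 598) = Add(Add(-2060, Rational(-5, 3)), 598) = Add(Rational(-6185, 3), 598) = Rational(-4391, 3)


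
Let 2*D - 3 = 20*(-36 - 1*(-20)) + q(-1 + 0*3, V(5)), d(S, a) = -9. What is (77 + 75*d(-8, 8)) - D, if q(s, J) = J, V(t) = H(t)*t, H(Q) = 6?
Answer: -909/2 ≈ -454.50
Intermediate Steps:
V(t) = 6*t
D = -287/2 (D = 3/2 + (20*(-36 - 1*(-20)) + 6*5)/2 = 3/2 + (20*(-36 + 20) + 30)/2 = 3/2 + (20*(-16) + 30)/2 = 3/2 + (-320 + 30)/2 = 3/2 + (½)*(-290) = 3/2 - 145 = -287/2 ≈ -143.50)
(77 + 75*d(-8, 8)) - D = (77 + 75*(-9)) - 1*(-287/2) = (77 - 675) + 287/2 = -598 + 287/2 = -909/2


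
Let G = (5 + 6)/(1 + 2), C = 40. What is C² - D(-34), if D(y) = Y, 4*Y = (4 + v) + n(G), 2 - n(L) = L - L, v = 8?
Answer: 3193/2 ≈ 1596.5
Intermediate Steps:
G = 11/3 ≈ 3.6667
n(L) = 2 (n(L) = 2 - (L - L) = 2 - 1*0 = 2 + 0 = 2)
Y = 7/2 (Y = ((4 + 8) + 2)/4 = (12 + 2)/4 = (¼)*14 = 7/2 ≈ 3.5000)
D(y) = 7/2
C² - D(-34) = 40² - 1*7/2 = 1600 - 7/2 = 3193/2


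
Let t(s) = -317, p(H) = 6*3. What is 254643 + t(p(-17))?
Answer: 254326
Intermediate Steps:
p(H) = 18
254643 + t(p(-17)) = 254643 - 317 = 254326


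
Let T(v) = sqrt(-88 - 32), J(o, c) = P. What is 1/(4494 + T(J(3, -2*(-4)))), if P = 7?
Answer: 749/3366026 - I*sqrt(30)/10098078 ≈ 0.00022252 - 5.424e-7*I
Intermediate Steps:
J(o, c) = 7
T(v) = 2*I*sqrt(30) (T(v) = sqrt(-120) = 2*I*sqrt(30))
1/(4494 + T(J(3, -2*(-4)))) = 1/(4494 + 2*I*sqrt(30))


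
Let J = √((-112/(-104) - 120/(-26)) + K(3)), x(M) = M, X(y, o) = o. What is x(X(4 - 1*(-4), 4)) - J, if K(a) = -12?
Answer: 4 - I*√1066/13 ≈ 4.0 - 2.5115*I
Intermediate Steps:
J = I*√1066/13 (J = √((-112/(-104) - 120/(-26)) - 12) = √((-112*(-1/104) - 120*(-1/26)) - 12) = √((14/13 + 60/13) - 12) = √(74/13 - 12) = √(-82/13) = I*√1066/13 ≈ 2.5115*I)
x(X(4 - 1*(-4), 4)) - J = 4 - I*√1066/13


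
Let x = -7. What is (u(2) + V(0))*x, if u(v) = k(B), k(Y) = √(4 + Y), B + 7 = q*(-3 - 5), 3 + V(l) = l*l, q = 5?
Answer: 21 - 7*I*√43 ≈ 21.0 - 45.902*I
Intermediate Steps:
V(l) = -3 + l² (V(l) = -3 + l*l = -3 + l²)
B = -47 (B = -7 + 5*(-3 - 5) = -7 + 5*(-8) = -7 - 40 = -47)
u(v) = I*√43 (u(v) = √(4 - 47) = √(-43) = I*√43)
(u(2) + V(0))*x = (I*√43 + (-3 + 0²))*(-7) = (I*√43 + (-3 + 0))*(-7) = (I*√43 - 3)*(-7) = (-3 + I*√43)*(-7) = 21 - 7*I*√43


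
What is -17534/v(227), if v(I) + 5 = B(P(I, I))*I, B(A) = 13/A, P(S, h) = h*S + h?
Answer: 3997752/1127 ≈ 3547.3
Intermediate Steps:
P(S, h) = h + S*h (P(S, h) = S*h + h = h + S*h)
v(I) = -5 + 13/(1 + I) (v(I) = -5 + (13/((I*(1 + I))))*I = -5 + (13*(1/(I*(1 + I))))*I = -5 + (13/(I*(1 + I)))*I = -5 + 13/(1 + I))
-17534/v(227) = -17534*(1 + 227)/(8 - 5*227) = -17534*228/(8 - 1135) = -17534/((1/228)*(-1127)) = -17534/(-1127/228) = -17534*(-228/1127) = 3997752/1127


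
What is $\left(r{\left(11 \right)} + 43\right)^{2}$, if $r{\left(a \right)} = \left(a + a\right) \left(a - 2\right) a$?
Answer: $4932841$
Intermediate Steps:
$r{\left(a \right)} = 2 a^{2} \left(-2 + a\right)$ ($r{\left(a \right)} = 2 a \left(-2 + a\right) a = 2 a^{2} \left(-2 + a\right)$)
$\left(r{\left(11 \right)} + 43\right)^{2} = \left(2 \cdot 11^{2} \left(-2 + 11\right) + 43\right)^{2} = \left(2 \cdot 121 \cdot 9 + 43\right)^{2} = \left(2178 + 43\right)^{2} = 2221^{2} = 4932841$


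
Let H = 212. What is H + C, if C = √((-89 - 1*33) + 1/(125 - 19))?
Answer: 212 + I*√1370686/106 ≈ 212.0 + 11.045*I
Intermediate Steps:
C = I*√1370686/106 (C = √((-89 - 33) + 1/106) = √(-122 + 1/106) = √(-12931/106) = I*√1370686/106 ≈ 11.045*I)
H + C = 212 + I*√1370686/106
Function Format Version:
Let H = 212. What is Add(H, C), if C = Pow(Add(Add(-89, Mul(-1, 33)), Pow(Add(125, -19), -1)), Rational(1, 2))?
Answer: Add(212, Mul(Rational(1, 106), I, Pow(1370686, Rational(1, 2)))) ≈ Add(212.00, Mul(11.045, I))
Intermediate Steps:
C = Mul(Rational(1, 106), I, Pow(1370686, Rational(1, 2))) (C = Pow(Add(Add(-89, -33), Pow(106, -1)), Rational(1, 2)) = Pow(Add(-122, Rational(1, 106)), Rational(1, 2)) = Pow(Rational(-12931, 106), Rational(1, 2)) = Mul(Rational(1, 106), I, Pow(1370686, Rational(1, 2))) ≈ Mul(11.045, I))
Add(H, C) = Add(212, Mul(Rational(1, 106), I, Pow(1370686, Rational(1, 2))))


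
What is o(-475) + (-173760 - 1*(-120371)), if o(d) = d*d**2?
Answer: -107225264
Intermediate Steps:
o(d) = d**3
o(-475) + (-173760 - 1*(-120371)) = (-475)**3 + (-173760 - 1*(-120371)) = -107171875 + (-173760 + 120371) = -107171875 - 53389 = -107225264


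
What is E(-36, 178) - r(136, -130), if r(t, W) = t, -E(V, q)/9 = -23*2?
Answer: 278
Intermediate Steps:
E(V, q) = 414 (E(V, q) = -(-207)*2 = -9*(-46) = 414)
E(-36, 178) - r(136, -130) = 414 - 1*136 = 414 - 136 = 278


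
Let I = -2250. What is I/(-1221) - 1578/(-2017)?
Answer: 2154996/820919 ≈ 2.6251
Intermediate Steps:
I/(-1221) - 1578/(-2017) = -2250/(-1221) - 1578/(-2017) = -2250*(-1/1221) - 1578*(-1/2017) = 750/407 + 1578/2017 = 2154996/820919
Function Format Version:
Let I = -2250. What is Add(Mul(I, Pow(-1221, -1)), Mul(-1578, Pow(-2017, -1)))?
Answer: Rational(2154996, 820919) ≈ 2.6251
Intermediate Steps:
Add(Mul(I, Pow(-1221, -1)), Mul(-1578, Pow(-2017, -1))) = Add(Mul(-2250, Pow(-1221, -1)), Mul(-1578, Pow(-2017, -1))) = Add(Mul(-2250, Rational(-1, 1221)), Mul(-1578, Rational(-1, 2017))) = Add(Rational(750, 407), Rational(1578, 2017)) = Rational(2154996, 820919)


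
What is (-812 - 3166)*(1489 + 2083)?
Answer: -14209416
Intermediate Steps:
(-812 - 3166)*(1489 + 2083) = -3978*3572 = -14209416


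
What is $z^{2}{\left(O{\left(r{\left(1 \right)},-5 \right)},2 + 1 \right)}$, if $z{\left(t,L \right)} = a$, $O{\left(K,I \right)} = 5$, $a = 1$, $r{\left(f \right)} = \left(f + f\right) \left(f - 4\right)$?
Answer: $1$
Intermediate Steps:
$r{\left(f \right)} = 2 f \left(-4 + f\right)$
$z{\left(t,L \right)} = 1$
$z^{2}{\left(O{\left(r{\left(1 \right)},-5 \right)},2 + 1 \right)} = 1^{2} = 1$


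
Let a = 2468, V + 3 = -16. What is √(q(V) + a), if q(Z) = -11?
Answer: 3*√273 ≈ 49.568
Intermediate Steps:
V = -19 (V = -3 - 16 = -19)
√(q(V) + a) = √(-11 + 2468) = √2457 = 3*√273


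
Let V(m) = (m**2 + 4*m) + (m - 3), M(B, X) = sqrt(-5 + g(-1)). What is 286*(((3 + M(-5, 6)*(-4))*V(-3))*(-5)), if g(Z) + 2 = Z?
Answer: 38610 - 102960*I*sqrt(2) ≈ 38610.0 - 1.4561e+5*I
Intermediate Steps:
g(Z) = -2 + Z
M(B, X) = 2*I*sqrt(2) (M(B, X) = sqrt(-5 + (-2 - 1)) = sqrt(-5 - 3) = sqrt(-8) = 2*I*sqrt(2))
V(m) = -3 + m**2 + 5*m (V(m) = (m**2 + 4*m) + (-3 + m) = -3 + m**2 + 5*m)
286*(((3 + M(-5, 6)*(-4))*V(-3))*(-5)) = 286*(((3 + (2*I*sqrt(2))*(-4))*(-3 + (-3)**2 + 5*(-3)))*(-5)) = 286*(((3 - 8*I*sqrt(2))*(-3 + 9 - 15))*(-5)) = 286*(((3 - 8*I*sqrt(2))*(-9))*(-5)) = 286*((-27 + 72*I*sqrt(2))*(-5)) = 286*(135 - 360*I*sqrt(2)) = 38610 - 102960*I*sqrt(2)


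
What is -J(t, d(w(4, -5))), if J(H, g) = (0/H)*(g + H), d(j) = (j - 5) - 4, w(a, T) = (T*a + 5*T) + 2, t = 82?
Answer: 0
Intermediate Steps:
w(a, T) = 2 + 5*T + T*a (w(a, T) = (5*T + T*a) + 2 = 2 + 5*T + T*a)
d(j) = -9 + j (d(j) = (-5 + j) - 4 = -9 + j)
J(H, g) = 0 (J(H, g) = 0*(H + g) = 0)
-J(t, d(w(4, -5))) = -1*0 = 0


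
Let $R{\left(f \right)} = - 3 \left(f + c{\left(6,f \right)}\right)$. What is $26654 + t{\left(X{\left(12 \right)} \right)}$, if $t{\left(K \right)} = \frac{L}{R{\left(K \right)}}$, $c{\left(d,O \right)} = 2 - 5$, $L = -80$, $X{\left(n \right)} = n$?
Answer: $\frac{719738}{27} \approx 26657.0$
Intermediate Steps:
$c{\left(d,O \right)} = -3$ ($c{\left(d,O \right)} = 2 - 5 = -3$)
$R{\left(f \right)} = 9 - 3 f$ ($R{\left(f \right)} = - 3 \left(f - 3\right) = - 3 \left(-3 + f\right) = 9 - 3 f$)
$t{\left(K \right)} = - \frac{80}{9 - 3 K}$
$26654 + t{\left(X{\left(12 \right)} \right)} = 26654 + \frac{80}{3 \left(-3 + 12\right)} = 26654 + \frac{80}{3 \cdot 9} = 26654 + \frac{80}{3} \cdot \frac{1}{9} = 26654 + \frac{80}{27} = \frac{719738}{27}$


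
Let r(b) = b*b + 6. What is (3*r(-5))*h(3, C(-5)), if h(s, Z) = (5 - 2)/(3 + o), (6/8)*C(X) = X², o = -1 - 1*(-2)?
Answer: 279/4 ≈ 69.750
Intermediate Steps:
o = 1 (o = -1 + 2 = 1)
C(X) = 4*X²/3
h(s, Z) = ¾ (h(s, Z) = (5 - 2)/(3 + 1) = 3/4 = 3*(¼) = ¾)
r(b) = 6 + b² (r(b) = b² + 6 = 6 + b²)
(3*r(-5))*h(3, C(-5)) = (3*(6 + (-5)²))*(¾) = (3*(6 + 25))*(¾) = (3*31)*(¾) = 93*(¾) = 279/4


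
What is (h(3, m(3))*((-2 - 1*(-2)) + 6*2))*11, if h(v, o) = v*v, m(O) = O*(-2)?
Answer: 1188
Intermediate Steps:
m(O) = -2*O
h(v, o) = v**2
(h(3, m(3))*((-2 - 1*(-2)) + 6*2))*11 = (3**2*((-2 - 1*(-2)) + 6*2))*11 = (9*((-2 + 2) + 12))*11 = (9*(0 + 12))*11 = (9*12)*11 = 108*11 = 1188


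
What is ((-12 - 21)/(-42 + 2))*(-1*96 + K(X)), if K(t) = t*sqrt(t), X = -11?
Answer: -396/5 - 363*I*sqrt(11)/40 ≈ -79.2 - 30.098*I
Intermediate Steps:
K(t) = t**(3/2)
((-12 - 21)/(-42 + 2))*(-1*96 + K(X)) = ((-12 - 21)/(-42 + 2))*(-1*96 + (-11)**(3/2)) = (-33/(-40))*(-96 - 11*I*sqrt(11)) = (-33*(-1/40))*(-96 - 11*I*sqrt(11)) = 33*(-96 - 11*I*sqrt(11))/40 = -396/5 - 363*I*sqrt(11)/40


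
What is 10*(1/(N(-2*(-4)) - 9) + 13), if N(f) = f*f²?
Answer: 65400/503 ≈ 130.02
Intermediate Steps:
N(f) = f³
10*(1/(N(-2*(-4)) - 9) + 13) = 10*(1/((-2*(-4))³ - 9) + 13) = 10*(1/(8³ - 9) + 13) = 10*(1/(512 - 9) + 13) = 10*(1/503 + 13) = 10*(6540/503) = 65400/503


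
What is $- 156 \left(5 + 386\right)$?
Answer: $-60996$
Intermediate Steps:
$- 156 \left(5 + 386\right) = \left(-156\right) 391 = -60996$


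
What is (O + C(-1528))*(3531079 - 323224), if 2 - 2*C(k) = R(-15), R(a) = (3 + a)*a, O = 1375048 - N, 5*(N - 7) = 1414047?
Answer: 3503435100123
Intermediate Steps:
N = 1414082/5 (N = 7 + (⅕)*1414047 = 7 + 1414047/5 = 1414082/5 ≈ 2.8282e+5)
O = 5461158/5 (O = 1375048 - 1*1414082/5 = 1375048 - 1414082/5 = 5461158/5 ≈ 1.0922e+6)
R(a) = a*(3 + a)
C(k) = -89 (C(k) = 1 - (-15)*(3 - 15)/2 = 1 - (-15)*(-12)/2 = 1 - ½*180 = 1 - 90 = -89)
(O + C(-1528))*(3531079 - 323224) = (5461158/5 - 89)*(3531079 - 323224) = (5460713/5)*3207855 = 3503435100123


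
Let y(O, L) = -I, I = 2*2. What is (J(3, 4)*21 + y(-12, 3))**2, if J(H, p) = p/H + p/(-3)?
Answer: 16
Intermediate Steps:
I = 4
y(O, L) = -4 (y(O, L) = -1*4 = -4)
J(H, p) = -p/3 + p/H (J(H, p) = p/H + p*(-1/3) = p/H - p/3 = -p/3 + p/H)
(J(3, 4)*21 + y(-12, 3))**2 = ((-1/3*4 + 4/3)*21 - 4)**2 = ((-4/3 + 4*(1/3))*21 - 4)**2 = ((-4/3 + 4/3)*21 - 4)**2 = (0*21 - 4)**2 = (0 - 4)**2 = (-4)**2 = 16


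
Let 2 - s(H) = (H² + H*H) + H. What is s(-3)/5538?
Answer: -1/426 ≈ -0.0023474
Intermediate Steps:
s(H) = 2 - H - 2*H² (s(H) = 2 - ((H² + H*H) + H) = 2 - ((H² + H²) + H) = 2 - (2*H² + H) = 2 - (H + 2*H²) = 2 + (-H - 2*H²) = 2 - H - 2*H²)
s(-3)/5538 = (2 - 1*(-3) - 2*(-3)²)/5538 = (2 + 3 - 2*9)*(1/5538) = (2 + 3 - 18)*(1/5538) = -13*1/5538 = -1/426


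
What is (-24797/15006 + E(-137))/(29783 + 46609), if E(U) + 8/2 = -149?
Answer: -2320715/1146338352 ≈ -0.0020245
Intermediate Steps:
E(U) = -153 (E(U) = -4 - 149 = -153)
(-24797/15006 + E(-137))/(29783 + 46609) = (-24797/15006 - 153)/(29783 + 46609) = (-24797*1/15006 - 153)/76392 = (-24797/15006 - 153)*(1/76392) = -2320715/15006*1/76392 = -2320715/1146338352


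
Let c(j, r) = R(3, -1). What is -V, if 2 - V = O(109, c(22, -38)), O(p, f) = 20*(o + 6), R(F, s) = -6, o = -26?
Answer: -402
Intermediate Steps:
c(j, r) = -6
O(p, f) = -400 (O(p, f) = 20*(-26 + 6) = 20*(-20) = -400)
V = 402 (V = 2 - 1*(-400) = 2 + 400 = 402)
-V = -1*402 = -402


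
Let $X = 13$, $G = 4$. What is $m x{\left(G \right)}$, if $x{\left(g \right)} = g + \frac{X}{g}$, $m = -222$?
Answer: $- \frac{3219}{2} \approx -1609.5$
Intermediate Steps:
$x{\left(g \right)} = g + \frac{13}{g}$
$m x{\left(G \right)} = - 222 \left(4 + \frac{13}{4}\right) = \left(-222\right) \frac{29}{4} = - \frac{3219}{2}$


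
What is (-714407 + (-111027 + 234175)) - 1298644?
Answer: -1889903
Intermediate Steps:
(-714407 + (-111027 + 234175)) - 1298644 = (-714407 + 123148) - 1298644 = -591259 - 1298644 = -1889903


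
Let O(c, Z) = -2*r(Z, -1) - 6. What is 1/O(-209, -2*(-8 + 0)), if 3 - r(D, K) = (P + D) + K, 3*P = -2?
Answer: 3/50 ≈ 0.060000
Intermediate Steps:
P = -⅔ (P = (⅓)*(-2) = -⅔ ≈ -0.66667)
r(D, K) = 11/3 - D - K (r(D, K) = 3 - ((-⅔ + D) + K) = 3 - (-⅔ + D + K) = 3 + (⅔ - D - K) = 11/3 - D - K)
O(c, Z) = -46/3 + 2*Z (O(c, Z) = -2*(11/3 - Z - 1*(-1)) - 6 = -2*(11/3 - Z + 1) - 6 = -2*(14/3 - Z) - 6 = (-28/3 + 2*Z) - 6 = -46/3 + 2*Z)
1/O(-209, -2*(-8 + 0)) = 1/(-46/3 + 2*(-2*(-8 + 0))) = 1/(-46/3 + 2*(-2*(-8))) = 1/(-46/3 + 2*16) = 1/(-46/3 + 32) = 1/(50/3) = 3/50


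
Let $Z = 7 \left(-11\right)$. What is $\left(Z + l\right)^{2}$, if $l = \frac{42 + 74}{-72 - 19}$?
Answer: $\frac{50737129}{8281} \approx 6126.9$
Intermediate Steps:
$l = - \frac{116}{91}$ ($l = \frac{116}{-91} = 116 \left(- \frac{1}{91}\right) = - \frac{116}{91} \approx -1.2747$)
$Z = -77$
$\left(Z + l\right)^{2} = \left(-77 - \frac{116}{91}\right)^{2} = \left(- \frac{7123}{91}\right)^{2} = \frac{50737129}{8281}$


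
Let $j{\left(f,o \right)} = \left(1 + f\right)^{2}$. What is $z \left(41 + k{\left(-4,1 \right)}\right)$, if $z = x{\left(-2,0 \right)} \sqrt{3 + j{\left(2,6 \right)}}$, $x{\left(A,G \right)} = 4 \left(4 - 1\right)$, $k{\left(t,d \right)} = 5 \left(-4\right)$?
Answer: $504 \sqrt{3} \approx 872.95$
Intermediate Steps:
$k{\left(t,d \right)} = -20$
$x{\left(A,G \right)} = 12$ ($x{\left(A,G \right)} = 4 \cdot 3 = 12$)
$z = 24 \sqrt{3}$ ($z = 12 \sqrt{3 + \left(1 + 2\right)^{2}} = 12 \sqrt{3 + 3^{2}} = 12 \sqrt{3 + 9} = 12 \sqrt{12} = 12 \cdot 2 \sqrt{3} = 24 \sqrt{3} \approx 41.569$)
$z \left(41 + k{\left(-4,1 \right)}\right) = 24 \sqrt{3} \left(41 - 20\right) = 24 \sqrt{3} \cdot 21 = 504 \sqrt{3}$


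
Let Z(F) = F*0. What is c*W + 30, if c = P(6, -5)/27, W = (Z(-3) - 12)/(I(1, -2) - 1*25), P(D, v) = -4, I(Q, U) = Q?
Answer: 808/27 ≈ 29.926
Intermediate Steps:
Z(F) = 0
W = 1/2 (W = (0 - 12)/(1 - 1*25) = -12/(1 - 25) = -12/(-24) = -12*(-1/24) = 1/2 ≈ 0.50000)
c = -4/27 ≈ -0.14815
c*W + 30 = -4/27*1/2 + 30 = -2/27 + 30 = 808/27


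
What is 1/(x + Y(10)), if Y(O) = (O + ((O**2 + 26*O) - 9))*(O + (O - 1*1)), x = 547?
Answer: 1/7406 ≈ 0.00013503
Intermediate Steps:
Y(O) = (-1 + 2*O)*(-9 + O**2 + 27*O) (Y(O) = (O + (-9 + O**2 + 26*O))*(O + (O - 1)) = (-9 + O**2 + 27*O)*(O + (-1 + O)) = (-9 + O**2 + 27*O)*(-1 + 2*O) = (-1 + 2*O)*(-9 + O**2 + 27*O))
1/(x + Y(10)) = 1/(547 + (9 - 45*10 + 2*10**3 + 53*10**2)) = 1/(547 + (9 - 450 + 2*1000 + 53*100)) = 1/(547 + (9 - 450 + 2000 + 5300)) = 1/(547 + 6859) = 1/7406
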